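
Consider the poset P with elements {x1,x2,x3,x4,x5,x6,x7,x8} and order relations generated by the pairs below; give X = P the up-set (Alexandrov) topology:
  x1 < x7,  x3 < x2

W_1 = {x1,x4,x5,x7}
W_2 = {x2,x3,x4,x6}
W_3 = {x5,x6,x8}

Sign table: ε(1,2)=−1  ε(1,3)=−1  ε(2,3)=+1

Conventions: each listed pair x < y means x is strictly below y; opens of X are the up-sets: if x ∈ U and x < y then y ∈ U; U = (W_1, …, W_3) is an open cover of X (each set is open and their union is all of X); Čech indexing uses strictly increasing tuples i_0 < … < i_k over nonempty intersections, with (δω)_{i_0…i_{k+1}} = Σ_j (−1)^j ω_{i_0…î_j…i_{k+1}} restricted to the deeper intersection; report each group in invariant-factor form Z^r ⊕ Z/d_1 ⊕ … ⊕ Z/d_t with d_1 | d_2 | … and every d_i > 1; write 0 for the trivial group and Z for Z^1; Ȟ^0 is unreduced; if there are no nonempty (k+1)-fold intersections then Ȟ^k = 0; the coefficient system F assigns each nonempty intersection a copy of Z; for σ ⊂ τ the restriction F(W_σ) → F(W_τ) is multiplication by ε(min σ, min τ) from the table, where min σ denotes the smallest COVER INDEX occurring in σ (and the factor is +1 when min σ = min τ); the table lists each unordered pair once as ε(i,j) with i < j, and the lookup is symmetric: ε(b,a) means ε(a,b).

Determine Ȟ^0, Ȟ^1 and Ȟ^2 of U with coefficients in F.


nonempty overlaps:
  W12={x4} W13={x5} W23={x6}
C dims 3,3; δ0: rk 2, SNF 1^2
degree 0: 3−2−0 = 1 → Ȟ^0 ≅ Z
degree 1: 3−0−2 = 1 → Ȟ^1 ≅ Z
degree 2: 0−0−0 = 0 → Ȟ^2 ≅ 0

Ȟ^0 ≅ Z, Ȟ^1 ≅ Z and Ȟ^2 ≅ 0


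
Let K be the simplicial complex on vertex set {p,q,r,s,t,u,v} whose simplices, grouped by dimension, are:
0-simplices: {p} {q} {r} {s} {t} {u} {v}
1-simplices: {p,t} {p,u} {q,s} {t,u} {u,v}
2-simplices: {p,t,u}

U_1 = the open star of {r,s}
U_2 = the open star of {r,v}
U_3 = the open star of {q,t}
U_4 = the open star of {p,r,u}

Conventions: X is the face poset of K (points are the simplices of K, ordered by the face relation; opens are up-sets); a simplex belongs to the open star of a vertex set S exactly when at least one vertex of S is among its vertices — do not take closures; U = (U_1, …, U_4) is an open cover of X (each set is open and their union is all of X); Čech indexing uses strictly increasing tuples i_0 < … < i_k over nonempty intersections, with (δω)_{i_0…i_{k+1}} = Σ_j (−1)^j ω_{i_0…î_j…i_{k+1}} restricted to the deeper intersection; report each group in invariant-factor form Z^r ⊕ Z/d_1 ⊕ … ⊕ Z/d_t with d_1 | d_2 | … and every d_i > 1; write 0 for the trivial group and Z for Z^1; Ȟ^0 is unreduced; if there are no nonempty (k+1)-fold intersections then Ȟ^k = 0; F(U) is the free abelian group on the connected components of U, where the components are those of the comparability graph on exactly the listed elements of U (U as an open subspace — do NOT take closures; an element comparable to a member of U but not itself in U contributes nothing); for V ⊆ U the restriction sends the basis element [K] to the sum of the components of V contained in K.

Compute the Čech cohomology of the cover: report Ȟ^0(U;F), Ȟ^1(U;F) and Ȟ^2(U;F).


cover nerve:
  U1={{r},{s},{q,s}} U2={{r},{v},{u,v}} U3={{q},{t},{p,t},{q,s},{t,u},{p,t,u}} U4={{p},{r},{u},{p,t},{p,u},{t,u},{u,v},{p,t,u}}
  U12={{r}} U13={{q,s}} U14={{r}} U24={{r},{u,v}} U34={{p,t},{t,u},{p,t,u}}
  U124={{r}}
components per intersection:
  U1: {{r}} {{s},{q,s}}
  U2: {{r}} {{v},{u,v}}
  U3: {{q},{q,s}} {{t},{p,t},{t,u},{p,t,u}}
  U4: {{p},{u},{p,t},{p,u},{t,u},{u,v},{p,t,u}} {{r}}
  U12: {{r}}
  U13: {{q,s}}
  U14: {{r}}
  U24: {{r}} {{u,v}}
  U34: {{p,t},{t,u},{p,t,u}}
  U124: {{r}}
C dims 8,6,1; δ0: rk 5, SNF 1^5; δ1: rk 1, SNF 1^1
Ȟ^0: (8−5)−0=3 ⇒ Z^3
Ȟ^1: (6−1)−5=0 ⇒ 0
Ȟ^2: (1−0)−1=0 ⇒ 0

Ȟ^0 = Z^3,  Ȟ^1 = 0,  Ȟ^2 = 0


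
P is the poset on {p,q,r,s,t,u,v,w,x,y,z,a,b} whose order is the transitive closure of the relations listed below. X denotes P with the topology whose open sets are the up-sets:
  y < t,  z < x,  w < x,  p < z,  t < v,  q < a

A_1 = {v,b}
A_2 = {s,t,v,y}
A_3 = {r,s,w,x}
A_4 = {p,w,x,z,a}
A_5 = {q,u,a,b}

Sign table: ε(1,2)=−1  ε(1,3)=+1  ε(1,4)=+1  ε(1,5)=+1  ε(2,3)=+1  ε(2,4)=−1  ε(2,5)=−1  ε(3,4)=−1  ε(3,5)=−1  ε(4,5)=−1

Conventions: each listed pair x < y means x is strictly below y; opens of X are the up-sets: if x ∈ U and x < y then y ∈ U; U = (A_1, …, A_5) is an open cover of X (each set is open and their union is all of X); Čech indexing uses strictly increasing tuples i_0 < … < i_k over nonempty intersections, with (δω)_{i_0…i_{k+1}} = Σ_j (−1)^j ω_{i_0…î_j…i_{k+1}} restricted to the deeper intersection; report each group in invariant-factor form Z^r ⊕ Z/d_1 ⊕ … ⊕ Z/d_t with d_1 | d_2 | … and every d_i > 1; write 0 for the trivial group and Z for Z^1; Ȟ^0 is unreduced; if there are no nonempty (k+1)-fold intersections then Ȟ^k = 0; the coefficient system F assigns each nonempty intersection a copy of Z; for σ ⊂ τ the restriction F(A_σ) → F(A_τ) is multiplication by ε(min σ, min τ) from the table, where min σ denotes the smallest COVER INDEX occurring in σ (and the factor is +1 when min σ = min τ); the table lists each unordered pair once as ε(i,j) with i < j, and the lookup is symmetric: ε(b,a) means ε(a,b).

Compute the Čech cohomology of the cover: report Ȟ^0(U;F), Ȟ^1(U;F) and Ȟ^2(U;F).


Ȟ^0 = 0,  Ȟ^1 = Z/2,  Ȟ^2 = 0

nerve simplices:
  A12={v} A15={b} A23={s} A34={w,x} A45={a}
C dims 5,5; δ0: rk 5, SNF 1^4·2
degree 0: 5−5−0 = 0 → Ȟ^0 ≅ 0
degree 1: 5−0−5 = 0 plus torsion [2] → Ȟ^1 ≅ Z/2
degree 2: 0−0−0 = 0 → Ȟ^2 ≅ 0


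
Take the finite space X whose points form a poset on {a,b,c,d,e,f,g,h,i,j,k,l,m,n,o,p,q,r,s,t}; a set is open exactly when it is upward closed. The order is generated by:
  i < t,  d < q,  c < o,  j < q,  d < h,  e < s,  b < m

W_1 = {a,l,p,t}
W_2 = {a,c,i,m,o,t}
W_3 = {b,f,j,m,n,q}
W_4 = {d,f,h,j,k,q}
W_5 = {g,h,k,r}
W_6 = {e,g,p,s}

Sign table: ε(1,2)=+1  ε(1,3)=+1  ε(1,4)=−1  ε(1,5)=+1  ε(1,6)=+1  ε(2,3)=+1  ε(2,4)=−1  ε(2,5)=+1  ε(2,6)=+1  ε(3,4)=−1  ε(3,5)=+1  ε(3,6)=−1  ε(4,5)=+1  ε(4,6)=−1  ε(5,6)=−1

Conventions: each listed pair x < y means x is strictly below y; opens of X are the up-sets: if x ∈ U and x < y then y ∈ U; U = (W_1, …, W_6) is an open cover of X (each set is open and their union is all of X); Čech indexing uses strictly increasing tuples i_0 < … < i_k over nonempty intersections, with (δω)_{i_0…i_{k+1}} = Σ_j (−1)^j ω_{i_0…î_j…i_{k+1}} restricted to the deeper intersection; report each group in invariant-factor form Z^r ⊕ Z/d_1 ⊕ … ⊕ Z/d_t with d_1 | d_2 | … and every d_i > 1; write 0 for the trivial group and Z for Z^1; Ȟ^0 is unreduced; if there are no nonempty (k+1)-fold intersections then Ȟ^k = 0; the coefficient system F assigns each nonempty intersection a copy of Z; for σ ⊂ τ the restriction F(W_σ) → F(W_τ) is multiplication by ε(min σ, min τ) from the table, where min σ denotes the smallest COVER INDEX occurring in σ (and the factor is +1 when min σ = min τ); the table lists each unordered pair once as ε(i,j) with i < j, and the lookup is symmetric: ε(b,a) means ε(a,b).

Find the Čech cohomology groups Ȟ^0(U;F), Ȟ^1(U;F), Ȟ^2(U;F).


Ȟ^0 = Z, Ȟ^1 = Z and Ȟ^2 = 0

intersection data:
  W12={a,t} W16={p} W23={m} W34={f,j,q} W45={h,k} W56={g}
C dims 6,6; δ0: rk 5, SNF 1^5
Ȟ^0 = (6 − 5) − 0 = 1, so Ȟ^0 ≅ Z
Ȟ^1 = (6 − 0) − 5 = 1, so Ȟ^1 ≅ Z
Ȟ^2 = (0 − 0) − 0 = 0, so Ȟ^2 ≅ 0


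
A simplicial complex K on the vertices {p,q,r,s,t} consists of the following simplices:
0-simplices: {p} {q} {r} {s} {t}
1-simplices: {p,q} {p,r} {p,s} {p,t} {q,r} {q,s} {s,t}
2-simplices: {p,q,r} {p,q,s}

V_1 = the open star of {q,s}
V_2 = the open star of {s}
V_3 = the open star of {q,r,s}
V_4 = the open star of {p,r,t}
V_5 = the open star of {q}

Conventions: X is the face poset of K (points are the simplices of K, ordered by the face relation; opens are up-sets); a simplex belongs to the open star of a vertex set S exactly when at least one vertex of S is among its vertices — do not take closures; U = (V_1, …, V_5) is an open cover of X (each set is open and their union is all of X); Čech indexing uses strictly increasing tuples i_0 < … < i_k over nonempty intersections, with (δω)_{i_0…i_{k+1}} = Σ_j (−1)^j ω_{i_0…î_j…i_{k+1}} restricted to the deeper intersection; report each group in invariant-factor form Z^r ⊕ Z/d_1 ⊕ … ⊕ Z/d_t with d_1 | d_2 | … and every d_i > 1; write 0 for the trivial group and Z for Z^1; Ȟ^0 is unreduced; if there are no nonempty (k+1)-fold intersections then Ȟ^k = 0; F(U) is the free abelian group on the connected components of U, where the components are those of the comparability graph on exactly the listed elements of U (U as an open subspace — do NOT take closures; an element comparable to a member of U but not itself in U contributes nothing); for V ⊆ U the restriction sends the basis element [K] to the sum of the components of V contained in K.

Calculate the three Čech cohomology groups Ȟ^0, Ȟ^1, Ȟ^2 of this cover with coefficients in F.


Ȟ^0 = Z; Ȟ^1 = Z; Ȟ^2 = 0

cover nerve:
  V1={{q},{s},{p,q},{p,s},{q,r},{q,s},{s,t},{p,q,r},{p,q,s}} V2={{s},{p,s},{q,s},{s,t},{p,q,s}} V3={{q},{r},{s},{p,q},{p,r},{p,s},{q,r},{q,s},{s,t},{p,q,r},{p,q,s}} V4={{p},{r},{t},{p,q},{p,r},{p,s},{p,t},{q,r},{s,t},{p,q,r},{p,q,s}} V5={{q},{p,q},{q,r},{q,s},{p,q,r},{p,q,s}}
  V12={{s},{p,s},{q,s},{s,t},{p,q,s}} V13={{q},{s},{p,q},{p,s},{q,r},{q,s},{s,t},{p,q,r},{p,q,s}} V14={{p,q},{p,s},{q,r},{s,t},{p,q,r},{p,q,s}} V15={{q},{p,q},{q,r},{q,s},{p,q,r},{p,q,s}} V23={{s},{p,s},{q,s},{s,t},{p,q,s}} V24={{p,s},{s,t},{p,q,s}} V25={{q,s},{p,q,s}} V34={{r},{p,q},{p,r},{p,s},{q,r},{s,t},{p,q,r},{p,q,s}} V35={{q},{p,q},{q,r},{q,s},{p,q,r},{p,q,s}} V45={{p,q},{q,r},{p,q,r},{p,q,s}}
  V123={{s},{p,s},{q,s},{s,t},{p,q,s}} V124={{p,s},{s,t},{p,q,s}} V125={{q,s},{p,q,s}} V134={{p,q},{p,s},{q,r},{s,t},{p,q,r},{p,q,s}} V135={{q},{p,q},{q,r},{q,s},{p,q,r},{p,q,s}} V145={{p,q},{q,r},{p,q,r},{p,q,s}} V234={{p,s},{s,t},{p,q,s}} V235={{q,s},{p,q,s}} V245={{p,q,s}} V345={{p,q},{q,r},{p,q,r},{p,q,s}}
  V1234={{p,s},{s,t},{p,q,s}} V1235={{q,s},{p,q,s}} V1245={{p,q,s}} V1345={{p,q},{q,r},{p,q,r},{p,q,s}} V2345={{p,q,s}}
  V12345={{p,q,s}}
components per intersection:
  V1: {{q},{s},{p,q},{p,s},{q,r},{q,s},{s,t},{p,q,r},{p,q,s}}
  V2: {{s},{p,s},{q,s},{s,t},{p,q,s}}
  V3: {{q},{r},{s},{p,q},{p,r},{p,s},{q,r},{q,s},{s,t},{p,q,r},{p,q,s}}
  V4: {{p},{r},{t},{p,q},{p,r},{p,s},{p,t},{q,r},{s,t},{p,q,r},{p,q,s}}
  V5: {{q},{p,q},{q,r},{q,s},{p,q,r},{p,q,s}}
  V12: {{s},{p,s},{q,s},{s,t},{p,q,s}}
  V13: {{q},{s},{p,q},{p,s},{q,r},{q,s},{s,t},{p,q,r},{p,q,s}}
  V14: {{p,q},{p,s},{q,r},{p,q,r},{p,q,s}} {{s,t}}
  V15: {{q},{p,q},{q,r},{q,s},{p,q,r},{p,q,s}}
  V23: {{s},{p,s},{q,s},{s,t},{p,q,s}}
  V24: {{p,s},{p,q,s}} {{s,t}}
  V25: {{q,s},{p,q,s}}
  V34: {{r},{p,q},{p,r},{p,s},{q,r},{p,q,r},{p,q,s}} {{s,t}}
  V35: {{q},{p,q},{q,r},{q,s},{p,q,r},{p,q,s}}
  V45: {{p,q},{q,r},{p,q,r},{p,q,s}}
  V123: {{s},{p,s},{q,s},{s,t},{p,q,s}}
  V124: {{p,s},{p,q,s}} {{s,t}}
  V125: {{q,s},{p,q,s}}
  V134: {{p,q},{p,s},{q,r},{p,q,r},{p,q,s}} {{s,t}}
  V135: {{q},{p,q},{q,r},{q,s},{p,q,r},{p,q,s}}
  V145: {{p,q},{q,r},{p,q,r},{p,q,s}}
  V234: {{p,s},{p,q,s}} {{s,t}}
  V235: {{q,s},{p,q,s}}
  V245: {{p,q,s}}
  V345: {{p,q},{q,r},{p,q,r},{p,q,s}}
  V1234: {{p,s},{p,q,s}} {{s,t}}
  V1235: {{q,s},{p,q,s}}
  V1245: {{p,q,s}}
  V1345: {{p,q},{q,r},{p,q,r},{p,q,s}}
  V2345: {{p,q,s}}
  V12345: {{p,q,s}}
C dims 5,13,13,6; δ0: rk 4, SNF 1^4; δ1: rk 8, SNF 1^8; δ2: rk 5, SNF 1^5
Ȟ^0: (5−4)−0=1 ⇒ Z
Ȟ^1: (13−8)−4=1 ⇒ Z
Ȟ^2: (13−5)−8=0 ⇒ 0


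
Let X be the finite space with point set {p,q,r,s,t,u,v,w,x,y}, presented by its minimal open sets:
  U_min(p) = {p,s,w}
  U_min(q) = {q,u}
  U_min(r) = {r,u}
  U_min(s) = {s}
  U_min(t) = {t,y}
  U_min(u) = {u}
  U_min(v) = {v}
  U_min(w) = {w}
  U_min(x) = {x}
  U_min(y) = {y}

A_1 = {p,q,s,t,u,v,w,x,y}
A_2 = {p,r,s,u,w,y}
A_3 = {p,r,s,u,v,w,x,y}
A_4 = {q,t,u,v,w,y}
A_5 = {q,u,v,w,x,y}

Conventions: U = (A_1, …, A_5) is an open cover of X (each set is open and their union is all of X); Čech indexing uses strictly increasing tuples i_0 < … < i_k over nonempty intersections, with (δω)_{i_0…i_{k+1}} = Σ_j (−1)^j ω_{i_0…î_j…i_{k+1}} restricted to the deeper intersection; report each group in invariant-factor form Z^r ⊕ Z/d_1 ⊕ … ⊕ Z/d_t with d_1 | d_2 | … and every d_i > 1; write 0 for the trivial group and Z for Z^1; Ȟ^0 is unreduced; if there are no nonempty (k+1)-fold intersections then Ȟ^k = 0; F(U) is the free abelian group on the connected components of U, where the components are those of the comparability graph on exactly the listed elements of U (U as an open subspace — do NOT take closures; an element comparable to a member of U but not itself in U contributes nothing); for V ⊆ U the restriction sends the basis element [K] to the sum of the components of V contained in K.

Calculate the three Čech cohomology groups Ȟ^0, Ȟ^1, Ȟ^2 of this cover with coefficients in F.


intersection data:
  A12={p,s,u,w,y} A13={p,s,u,v,w,x,y} A14={q,t,u,v,w,y} A15={q,u,v,w,x,y} A23={p,r,s,u,w,y} A24={u,w,y} A25={u,w,y} A34={u,v,w,y} A35={u,v,w,x,y} A45={q,u,v,w,y}
  A123={p,s,u,w,y} A124={u,w,y} A125={u,w,y} A134={u,v,w,y} A135={u,v,w,x,y} A145={q,u,v,w,y} A234={u,w,y} A235={u,w,y} A245={u,w,y} A345={u,v,w,y}
  A1234={u,w,y} A1235={u,w,y} A1245={u,w,y} A1345={u,v,w,y} A2345={u,w,y}
  A12345={u,w,y}
components per intersection:
  A1: {p,s,w} {q,u} {t,y} {v} {x}
  A2: {p,s,w} {r,u} {y}
  A3: {p,s,w} {r,u} {v} {x} {y}
  A4: {q,u} {t,y} {v} {w}
  A5: {q,u} {v} {w} {x} {y}
  A12: {p,s,w} {u} {y}
  A13: {p,s,w} {u} {v} {x} {y}
  A14: {q,u} {t,y} {v} {w}
  A15: {q,u} {v} {w} {x} {y}
  A23: {p,s,w} {r,u} {y}
  A24: {u} {w} {y}
  A25: {u} {w} {y}
  A34: {u} {v} {w} {y}
  A35: {u} {v} {w} {x} {y}
  A45: {q,u} {v} {w} {y}
  A123: {p,s,w} {u} {y}
  A124: {u} {w} {y}
  A125: {u} {w} {y}
  A134: {u} {v} {w} {y}
  A135: {u} {v} {w} {x} {y}
  A145: {q,u} {v} {w} {y}
  A234: {u} {w} {y}
  A235: {u} {w} {y}
  A245: {u} {w} {y}
  A345: {u} {v} {w} {y}
  A1234: {u} {w} {y}
  A1235: {u} {w} {y}
  A1245: {u} {w} {y}
  A1345: {u} {v} {w} {y}
  A2345: {u} {w} {y}
  A12345: {u} {w} {y}
C dims 22,39,35,16; δ0: rk 17, SNF 1^17; δ1: rk 22, SNF 1^22; δ2: rk 13, SNF 1^13
Ȟ^0 = (22 − 17) − 0 = 5, so Ȟ^0 ≅ Z^5
Ȟ^1 = (39 − 22) − 17 = 0, so Ȟ^1 ≅ 0
Ȟ^2 = (35 − 13) − 22 = 0, so Ȟ^2 ≅ 0

Ȟ^0(U;F) ≅ Z^5, Ȟ^1(U;F) ≅ 0, Ȟ^2(U;F) ≅ 0


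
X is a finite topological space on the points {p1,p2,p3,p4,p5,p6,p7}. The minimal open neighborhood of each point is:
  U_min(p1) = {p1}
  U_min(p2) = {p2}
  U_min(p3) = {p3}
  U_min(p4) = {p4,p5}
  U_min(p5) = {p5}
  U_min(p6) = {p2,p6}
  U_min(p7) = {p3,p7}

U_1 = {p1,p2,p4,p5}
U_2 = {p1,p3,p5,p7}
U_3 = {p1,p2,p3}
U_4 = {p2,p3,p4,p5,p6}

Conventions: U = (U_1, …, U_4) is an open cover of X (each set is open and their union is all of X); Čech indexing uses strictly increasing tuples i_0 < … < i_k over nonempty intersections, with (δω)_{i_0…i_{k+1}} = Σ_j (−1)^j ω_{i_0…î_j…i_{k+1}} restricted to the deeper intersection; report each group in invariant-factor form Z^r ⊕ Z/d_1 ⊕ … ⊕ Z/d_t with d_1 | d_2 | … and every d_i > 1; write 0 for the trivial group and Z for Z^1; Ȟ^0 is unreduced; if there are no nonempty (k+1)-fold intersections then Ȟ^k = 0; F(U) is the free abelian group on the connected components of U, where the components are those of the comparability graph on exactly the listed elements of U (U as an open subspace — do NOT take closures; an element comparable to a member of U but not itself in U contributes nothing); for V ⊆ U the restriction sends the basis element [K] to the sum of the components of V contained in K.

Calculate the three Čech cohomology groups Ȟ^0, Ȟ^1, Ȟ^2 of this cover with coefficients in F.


nerve of the cover:
  U12={p1,p5} U13={p1,p2} U14={p2,p4,p5} U23={p1,p3} U24={p3,p5} U34={p2,p3}
  U123={p1} U124={p5} U134={p2} U234={p3}
components per intersection:
  U1: {p1} {p2} {p4,p5}
  U2: {p1} {p3,p7} {p5}
  U3: {p1} {p2} {p3}
  U4: {p2,p6} {p3} {p4,p5}
  U12: {p1} {p5}
  U13: {p1} {p2}
  U14: {p2} {p4,p5}
  U23: {p1} {p3}
  U24: {p3} {p5}
  U34: {p2} {p3}
  U123: {p1}
  U124: {p5}
  U134: {p2}
  U234: {p3}
C dims 12,12,4; δ0: rk 8, SNF 1^8; δ1: rk 4, SNF 1^4
Ȟ^0 = (12 − 8) − 0 = 4, so Ȟ^0 ≅ Z^4
Ȟ^1 = (12 − 4) − 8 = 0, so Ȟ^1 ≅ 0
Ȟ^2 = (4 − 0) − 4 = 0, so Ȟ^2 ≅ 0

Ȟ^0 = Z^4; Ȟ^1 = 0; Ȟ^2 = 0


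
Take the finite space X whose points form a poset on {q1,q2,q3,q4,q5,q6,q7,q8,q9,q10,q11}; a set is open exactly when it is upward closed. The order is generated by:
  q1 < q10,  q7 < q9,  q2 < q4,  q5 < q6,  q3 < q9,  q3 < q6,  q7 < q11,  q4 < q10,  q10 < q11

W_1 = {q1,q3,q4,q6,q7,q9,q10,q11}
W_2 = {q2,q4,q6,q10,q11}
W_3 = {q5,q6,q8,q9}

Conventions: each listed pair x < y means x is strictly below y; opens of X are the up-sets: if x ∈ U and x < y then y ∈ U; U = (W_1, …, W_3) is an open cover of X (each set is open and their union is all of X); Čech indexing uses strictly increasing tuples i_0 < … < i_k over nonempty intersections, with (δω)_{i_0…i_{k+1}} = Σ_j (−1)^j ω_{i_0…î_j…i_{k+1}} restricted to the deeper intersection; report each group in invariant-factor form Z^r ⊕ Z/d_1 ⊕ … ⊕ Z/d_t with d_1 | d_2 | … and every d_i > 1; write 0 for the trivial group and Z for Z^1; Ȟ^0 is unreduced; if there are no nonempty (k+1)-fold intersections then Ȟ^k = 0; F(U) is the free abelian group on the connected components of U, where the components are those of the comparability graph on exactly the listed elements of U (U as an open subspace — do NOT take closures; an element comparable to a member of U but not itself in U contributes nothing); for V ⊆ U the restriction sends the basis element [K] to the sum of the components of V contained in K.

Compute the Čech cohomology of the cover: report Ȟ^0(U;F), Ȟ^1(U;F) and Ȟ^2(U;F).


nonempty overlaps:
  W12={q4,q6,q10,q11} W13={q6,q9} W23={q6}
  W123={q6}
components per intersection:
  W1: {q1,q3,q4,q6,q7,q9,q10,q11}
  W2: {q2,q4,q10,q11} {q6}
  W3: {q5,q6} {q8} {q9}
  W12: {q4,q10,q11} {q6}
  W13: {q6} {q9}
  W23: {q6}
  W123: {q6}
C dims 6,5,1; δ0: rk 4, SNF 1^4; δ1: rk 1, SNF 1^1
degree 0: 6−4−0 = 2 → Ȟ^0 ≅ Z^2
degree 1: 5−1−4 = 0 → Ȟ^1 ≅ 0
degree 2: 1−0−1 = 0 → Ȟ^2 ≅ 0

Ȟ^0(U;F) ≅ Z^2; Ȟ^1(U;F) ≅ 0; Ȟ^2(U;F) ≅ 0


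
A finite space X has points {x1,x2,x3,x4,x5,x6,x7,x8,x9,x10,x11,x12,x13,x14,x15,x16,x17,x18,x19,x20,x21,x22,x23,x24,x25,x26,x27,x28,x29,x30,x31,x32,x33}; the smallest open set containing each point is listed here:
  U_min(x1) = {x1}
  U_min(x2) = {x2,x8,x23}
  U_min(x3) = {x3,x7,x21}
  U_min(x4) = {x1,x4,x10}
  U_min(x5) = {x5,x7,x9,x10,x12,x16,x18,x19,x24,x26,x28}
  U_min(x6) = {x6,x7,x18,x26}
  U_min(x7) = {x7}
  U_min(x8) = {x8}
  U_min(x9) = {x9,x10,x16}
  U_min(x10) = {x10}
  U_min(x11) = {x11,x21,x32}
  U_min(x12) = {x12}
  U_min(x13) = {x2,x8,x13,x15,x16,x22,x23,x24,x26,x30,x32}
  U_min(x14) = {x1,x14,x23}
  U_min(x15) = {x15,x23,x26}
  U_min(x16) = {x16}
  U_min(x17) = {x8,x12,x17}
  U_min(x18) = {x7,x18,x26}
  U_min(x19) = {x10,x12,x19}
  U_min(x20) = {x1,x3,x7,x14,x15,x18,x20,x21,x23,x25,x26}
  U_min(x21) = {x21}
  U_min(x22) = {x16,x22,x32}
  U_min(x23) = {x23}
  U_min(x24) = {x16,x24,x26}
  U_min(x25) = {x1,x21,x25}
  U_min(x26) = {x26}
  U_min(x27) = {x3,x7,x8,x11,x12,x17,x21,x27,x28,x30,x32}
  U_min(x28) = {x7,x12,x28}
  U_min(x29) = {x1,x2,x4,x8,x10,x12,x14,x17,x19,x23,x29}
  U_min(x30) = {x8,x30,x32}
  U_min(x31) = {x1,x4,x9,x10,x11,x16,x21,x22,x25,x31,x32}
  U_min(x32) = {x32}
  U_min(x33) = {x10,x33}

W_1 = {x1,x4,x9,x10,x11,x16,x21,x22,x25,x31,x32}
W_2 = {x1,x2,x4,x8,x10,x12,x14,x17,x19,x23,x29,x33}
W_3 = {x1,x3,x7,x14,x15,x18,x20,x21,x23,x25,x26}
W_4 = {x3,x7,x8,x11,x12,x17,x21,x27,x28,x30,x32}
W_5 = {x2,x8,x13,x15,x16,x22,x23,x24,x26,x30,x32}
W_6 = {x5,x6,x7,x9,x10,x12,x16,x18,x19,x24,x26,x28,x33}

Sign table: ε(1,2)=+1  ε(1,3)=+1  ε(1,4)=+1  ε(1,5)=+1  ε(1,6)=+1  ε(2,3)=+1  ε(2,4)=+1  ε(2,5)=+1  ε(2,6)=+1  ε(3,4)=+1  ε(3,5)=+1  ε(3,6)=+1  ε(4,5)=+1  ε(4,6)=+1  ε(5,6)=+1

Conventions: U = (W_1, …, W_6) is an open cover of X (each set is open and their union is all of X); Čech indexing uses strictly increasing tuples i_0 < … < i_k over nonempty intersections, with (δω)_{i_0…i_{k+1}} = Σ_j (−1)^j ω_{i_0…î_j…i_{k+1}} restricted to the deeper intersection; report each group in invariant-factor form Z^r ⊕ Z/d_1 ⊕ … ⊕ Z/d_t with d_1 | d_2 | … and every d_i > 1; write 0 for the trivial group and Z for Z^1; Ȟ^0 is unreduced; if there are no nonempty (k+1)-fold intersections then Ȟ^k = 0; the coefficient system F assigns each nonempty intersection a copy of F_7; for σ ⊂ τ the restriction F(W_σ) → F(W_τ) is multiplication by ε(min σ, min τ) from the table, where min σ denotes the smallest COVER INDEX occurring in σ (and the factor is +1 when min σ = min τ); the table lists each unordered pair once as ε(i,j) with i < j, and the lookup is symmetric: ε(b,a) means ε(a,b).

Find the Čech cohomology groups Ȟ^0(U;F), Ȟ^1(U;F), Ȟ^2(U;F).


nerve simplices:
  W12={x1,x4,x10} W13={x1,x21,x25} W14={x11,x21,x32} W15={x16,x22,x32} W16={x9,x10,x16} W23={x1,x14,x23} W24={x8,x12,x17} W25={x2,x8,x23} W26={x10,x12,x19,x33} W34={x3,x7,x21} W35={x15,x23,x26} W36={x7,x18,x26} W45={x8,x30,x32} W46={x7,x12,x28} W56={x16,x24,x26}
  W123={x1} W126={x10} W134={x21} W145={x32} W156={x16} W235={x23} W245={x8} W246={x12} W346={x7} W356={x26}
C dims 6,15,10; δ0: rk_F7 5; δ1: rk_F7 10
degree 0: 6−5−0 = 1 → Ȟ^0 ≅ Z/7
degree 1: 15−10−5 = 0 → Ȟ^1 ≅ 0
degree 2: 10−0−10 = 0 → Ȟ^2 ≅ 0

Ȟ^0(U;F) ≅ Z/7,  Ȟ^1(U;F) ≅ 0,  Ȟ^2(U;F) ≅ 0


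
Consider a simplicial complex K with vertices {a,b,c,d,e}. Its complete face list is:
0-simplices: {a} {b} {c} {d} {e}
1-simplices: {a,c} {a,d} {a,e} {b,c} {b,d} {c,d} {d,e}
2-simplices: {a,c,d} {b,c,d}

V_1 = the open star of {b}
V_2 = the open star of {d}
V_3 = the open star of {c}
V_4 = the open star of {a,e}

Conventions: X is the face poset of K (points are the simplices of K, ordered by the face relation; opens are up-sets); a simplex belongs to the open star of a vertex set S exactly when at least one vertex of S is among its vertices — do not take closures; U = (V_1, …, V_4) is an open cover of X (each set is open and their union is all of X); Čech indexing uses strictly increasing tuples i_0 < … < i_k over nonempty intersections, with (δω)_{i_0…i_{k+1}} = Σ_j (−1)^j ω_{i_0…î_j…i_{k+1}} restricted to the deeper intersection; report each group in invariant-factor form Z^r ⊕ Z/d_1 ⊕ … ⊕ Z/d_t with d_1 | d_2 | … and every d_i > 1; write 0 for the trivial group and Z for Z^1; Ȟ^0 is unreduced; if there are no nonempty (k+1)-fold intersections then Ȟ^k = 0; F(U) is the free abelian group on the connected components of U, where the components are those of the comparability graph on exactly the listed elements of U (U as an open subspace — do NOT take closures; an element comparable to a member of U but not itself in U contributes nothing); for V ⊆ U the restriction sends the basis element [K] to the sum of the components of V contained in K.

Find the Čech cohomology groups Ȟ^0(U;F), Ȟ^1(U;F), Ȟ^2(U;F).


nerve simplices:
  V1={{b},{b,c},{b,d},{b,c,d}} V2={{d},{a,d},{b,d},{c,d},{d,e},{a,c,d},{b,c,d}} V3={{c},{a,c},{b,c},{c,d},{a,c,d},{b,c,d}} V4={{a},{e},{a,c},{a,d},{a,e},{d,e},{a,c,d}}
  V12={{b,d},{b,c,d}} V13={{b,c},{b,c,d}} V23={{c,d},{a,c,d},{b,c,d}} V24={{a,d},{d,e},{a,c,d}} V34={{a,c},{a,c,d}}
  V123={{b,c,d}} V234={{a,c,d}}
components per intersection:
  V1: {{b},{b,c},{b,d},{b,c,d}}
  V2: {{d},{a,d},{b,d},{c,d},{d,e},{a,c,d},{b,c,d}}
  V3: {{c},{a,c},{b,c},{c,d},{a,c,d},{b,c,d}}
  V4: {{a},{e},{a,c},{a,d},{a,e},{d,e},{a,c,d}}
  V12: {{b,d},{b,c,d}}
  V13: {{b,c},{b,c,d}}
  V23: {{c,d},{a,c,d},{b,c,d}}
  V24: {{a,d},{a,c,d}} {{d,e}}
  V34: {{a,c},{a,c,d}}
  V123: {{b,c,d}}
  V234: {{a,c,d}}
C dims 4,6,2; δ0: rk 3, SNF 1^3; δ1: rk 2, SNF 1^2
degree 0: 4−3−0 = 1 → Ȟ^0 ≅ Z
degree 1: 6−2−3 = 1 → Ȟ^1 ≅ Z
degree 2: 2−0−2 = 0 → Ȟ^2 ≅ 0

Ȟ^0 = Z, Ȟ^1 = Z, Ȟ^2 = 0


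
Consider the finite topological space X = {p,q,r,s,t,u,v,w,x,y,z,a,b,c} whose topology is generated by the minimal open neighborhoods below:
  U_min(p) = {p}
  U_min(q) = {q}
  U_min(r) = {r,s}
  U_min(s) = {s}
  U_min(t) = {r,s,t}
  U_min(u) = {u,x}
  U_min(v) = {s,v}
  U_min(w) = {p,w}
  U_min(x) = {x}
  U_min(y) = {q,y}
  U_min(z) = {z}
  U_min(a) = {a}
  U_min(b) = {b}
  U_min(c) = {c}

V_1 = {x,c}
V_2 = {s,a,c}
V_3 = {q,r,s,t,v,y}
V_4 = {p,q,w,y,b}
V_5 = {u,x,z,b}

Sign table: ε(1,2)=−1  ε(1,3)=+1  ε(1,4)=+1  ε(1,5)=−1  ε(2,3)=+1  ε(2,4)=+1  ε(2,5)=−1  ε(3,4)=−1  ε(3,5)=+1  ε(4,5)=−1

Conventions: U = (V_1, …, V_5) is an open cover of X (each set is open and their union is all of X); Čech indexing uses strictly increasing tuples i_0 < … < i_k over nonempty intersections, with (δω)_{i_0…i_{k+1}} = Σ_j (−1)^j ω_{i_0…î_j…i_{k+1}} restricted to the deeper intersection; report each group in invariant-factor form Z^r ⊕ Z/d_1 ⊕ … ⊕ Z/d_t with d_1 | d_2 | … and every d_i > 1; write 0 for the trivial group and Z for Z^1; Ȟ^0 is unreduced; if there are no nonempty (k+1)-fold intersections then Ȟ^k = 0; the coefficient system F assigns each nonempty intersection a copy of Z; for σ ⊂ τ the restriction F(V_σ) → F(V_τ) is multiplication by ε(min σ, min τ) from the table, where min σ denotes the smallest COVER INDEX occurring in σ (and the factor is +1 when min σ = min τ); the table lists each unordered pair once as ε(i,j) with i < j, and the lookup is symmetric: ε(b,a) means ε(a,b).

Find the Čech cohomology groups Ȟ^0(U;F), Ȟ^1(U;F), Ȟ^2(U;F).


Ȟ^0(U;F) ≅ Z; Ȟ^1(U;F) ≅ Z; Ȟ^2(U;F) ≅ 0

nerve simplices:
  V12={c} V15={x} V23={s} V34={q,y} V45={b}
C dims 5,5; δ0: rk 4, SNF 1^4
degree 0: 5−4−0 = 1 → Ȟ^0 ≅ Z
degree 1: 5−0−4 = 1 → Ȟ^1 ≅ Z
degree 2: 0−0−0 = 0 → Ȟ^2 ≅ 0


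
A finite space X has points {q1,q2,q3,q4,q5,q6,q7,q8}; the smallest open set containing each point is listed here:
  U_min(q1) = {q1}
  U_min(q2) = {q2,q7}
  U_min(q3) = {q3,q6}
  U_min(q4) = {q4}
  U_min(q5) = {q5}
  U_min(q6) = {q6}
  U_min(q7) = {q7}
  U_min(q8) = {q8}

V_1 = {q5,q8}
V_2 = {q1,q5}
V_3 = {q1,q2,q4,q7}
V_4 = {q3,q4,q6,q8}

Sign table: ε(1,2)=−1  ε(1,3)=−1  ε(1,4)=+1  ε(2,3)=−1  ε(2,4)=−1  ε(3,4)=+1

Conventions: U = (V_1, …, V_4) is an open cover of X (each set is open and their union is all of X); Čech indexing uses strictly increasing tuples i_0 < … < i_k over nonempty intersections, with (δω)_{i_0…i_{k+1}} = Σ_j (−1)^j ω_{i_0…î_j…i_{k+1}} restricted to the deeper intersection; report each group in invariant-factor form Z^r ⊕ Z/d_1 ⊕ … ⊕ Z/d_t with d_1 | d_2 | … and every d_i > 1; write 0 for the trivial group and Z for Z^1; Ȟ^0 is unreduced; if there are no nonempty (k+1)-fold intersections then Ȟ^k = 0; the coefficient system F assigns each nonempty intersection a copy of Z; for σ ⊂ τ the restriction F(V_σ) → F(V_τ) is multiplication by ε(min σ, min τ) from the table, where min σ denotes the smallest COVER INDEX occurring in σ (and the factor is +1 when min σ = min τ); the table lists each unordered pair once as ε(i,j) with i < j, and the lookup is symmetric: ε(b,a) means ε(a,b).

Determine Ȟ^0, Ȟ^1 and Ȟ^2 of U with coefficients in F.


Ȟ^0 ≅ Z,  Ȟ^1 ≅ Z,  Ȟ^2 ≅ 0

intersection data:
  V12={q5} V14={q8} V23={q1} V34={q4}
C dims 4,4; δ0: rk 3, SNF 1^3
Ȟ^0 = (4 − 3) − 0 = 1, so Ȟ^0 ≅ Z
Ȟ^1 = (4 − 0) − 3 = 1, so Ȟ^1 ≅ Z
Ȟ^2 = (0 − 0) − 0 = 0, so Ȟ^2 ≅ 0


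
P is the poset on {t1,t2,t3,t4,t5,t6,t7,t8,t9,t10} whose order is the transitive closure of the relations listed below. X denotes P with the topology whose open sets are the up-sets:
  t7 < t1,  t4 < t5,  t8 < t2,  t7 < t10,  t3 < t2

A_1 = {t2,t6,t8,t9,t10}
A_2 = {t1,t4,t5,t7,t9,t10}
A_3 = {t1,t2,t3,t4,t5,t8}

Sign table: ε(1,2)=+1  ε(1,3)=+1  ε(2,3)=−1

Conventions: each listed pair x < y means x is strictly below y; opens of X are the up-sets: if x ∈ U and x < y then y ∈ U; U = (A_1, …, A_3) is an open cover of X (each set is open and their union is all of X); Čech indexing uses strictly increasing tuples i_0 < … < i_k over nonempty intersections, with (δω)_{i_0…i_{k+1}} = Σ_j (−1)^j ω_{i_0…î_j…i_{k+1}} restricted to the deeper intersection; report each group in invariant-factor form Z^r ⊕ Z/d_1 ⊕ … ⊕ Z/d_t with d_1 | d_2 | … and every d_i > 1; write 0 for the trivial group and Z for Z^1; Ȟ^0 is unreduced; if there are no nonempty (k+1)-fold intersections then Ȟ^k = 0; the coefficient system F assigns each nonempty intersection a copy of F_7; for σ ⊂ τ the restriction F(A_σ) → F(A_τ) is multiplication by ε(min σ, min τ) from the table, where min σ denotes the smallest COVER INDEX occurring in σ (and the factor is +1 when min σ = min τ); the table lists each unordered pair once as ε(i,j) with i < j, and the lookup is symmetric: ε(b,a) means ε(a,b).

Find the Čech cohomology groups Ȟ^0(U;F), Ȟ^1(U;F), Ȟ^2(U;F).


nerve simplices:
  A12={t9,t10} A13={t2,t8} A23={t1,t4,t5}
C dims 3,3; δ0: rk_F7 3
degree 0: 3−3−0 = 0 → Ȟ^0 ≅ 0
degree 1: 3−0−3 = 0 → Ȟ^1 ≅ 0
degree 2: 0−0−0 = 0 → Ȟ^2 ≅ 0

Ȟ^0(U;F) ≅ 0,  Ȟ^1(U;F) ≅ 0,  Ȟ^2(U;F) ≅ 0


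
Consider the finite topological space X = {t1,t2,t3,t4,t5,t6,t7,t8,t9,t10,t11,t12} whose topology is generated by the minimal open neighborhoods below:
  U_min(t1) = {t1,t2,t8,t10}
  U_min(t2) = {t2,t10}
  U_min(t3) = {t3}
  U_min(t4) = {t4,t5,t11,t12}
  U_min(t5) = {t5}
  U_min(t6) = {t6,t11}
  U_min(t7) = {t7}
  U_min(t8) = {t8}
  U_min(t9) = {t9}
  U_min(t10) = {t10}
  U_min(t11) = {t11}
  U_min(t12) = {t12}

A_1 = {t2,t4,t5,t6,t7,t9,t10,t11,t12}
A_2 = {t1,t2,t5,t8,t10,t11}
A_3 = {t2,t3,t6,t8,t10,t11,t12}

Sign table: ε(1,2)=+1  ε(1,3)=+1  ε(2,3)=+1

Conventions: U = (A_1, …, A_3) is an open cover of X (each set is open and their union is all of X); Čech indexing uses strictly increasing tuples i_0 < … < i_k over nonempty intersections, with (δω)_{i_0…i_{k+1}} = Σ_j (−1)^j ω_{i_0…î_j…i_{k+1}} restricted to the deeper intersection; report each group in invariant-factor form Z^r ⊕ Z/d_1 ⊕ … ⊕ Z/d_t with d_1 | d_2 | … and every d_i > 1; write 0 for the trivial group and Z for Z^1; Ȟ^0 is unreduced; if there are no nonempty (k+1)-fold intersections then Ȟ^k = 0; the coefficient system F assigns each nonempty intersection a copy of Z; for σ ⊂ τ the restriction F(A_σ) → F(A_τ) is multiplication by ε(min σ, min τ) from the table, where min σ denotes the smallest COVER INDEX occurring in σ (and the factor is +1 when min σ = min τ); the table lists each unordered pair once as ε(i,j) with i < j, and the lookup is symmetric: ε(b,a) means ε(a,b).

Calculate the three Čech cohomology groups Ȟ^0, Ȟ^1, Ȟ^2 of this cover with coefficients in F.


cover nerve:
  A12={t2,t5,t10,t11} A13={t2,t6,t10,t11,t12} A23={t2,t8,t10,t11}
  A123={t2,t10,t11}
C dims 3,3,1; δ0: rk 2, SNF 1^2; δ1: rk 1, SNF 1^1
Ȟ^0: (3−2)−0=1 ⇒ Z
Ȟ^1: (3−1)−2=0 ⇒ 0
Ȟ^2: (1−0)−1=0 ⇒ 0

Ȟ^0 = Z, Ȟ^1 = 0 and Ȟ^2 = 0


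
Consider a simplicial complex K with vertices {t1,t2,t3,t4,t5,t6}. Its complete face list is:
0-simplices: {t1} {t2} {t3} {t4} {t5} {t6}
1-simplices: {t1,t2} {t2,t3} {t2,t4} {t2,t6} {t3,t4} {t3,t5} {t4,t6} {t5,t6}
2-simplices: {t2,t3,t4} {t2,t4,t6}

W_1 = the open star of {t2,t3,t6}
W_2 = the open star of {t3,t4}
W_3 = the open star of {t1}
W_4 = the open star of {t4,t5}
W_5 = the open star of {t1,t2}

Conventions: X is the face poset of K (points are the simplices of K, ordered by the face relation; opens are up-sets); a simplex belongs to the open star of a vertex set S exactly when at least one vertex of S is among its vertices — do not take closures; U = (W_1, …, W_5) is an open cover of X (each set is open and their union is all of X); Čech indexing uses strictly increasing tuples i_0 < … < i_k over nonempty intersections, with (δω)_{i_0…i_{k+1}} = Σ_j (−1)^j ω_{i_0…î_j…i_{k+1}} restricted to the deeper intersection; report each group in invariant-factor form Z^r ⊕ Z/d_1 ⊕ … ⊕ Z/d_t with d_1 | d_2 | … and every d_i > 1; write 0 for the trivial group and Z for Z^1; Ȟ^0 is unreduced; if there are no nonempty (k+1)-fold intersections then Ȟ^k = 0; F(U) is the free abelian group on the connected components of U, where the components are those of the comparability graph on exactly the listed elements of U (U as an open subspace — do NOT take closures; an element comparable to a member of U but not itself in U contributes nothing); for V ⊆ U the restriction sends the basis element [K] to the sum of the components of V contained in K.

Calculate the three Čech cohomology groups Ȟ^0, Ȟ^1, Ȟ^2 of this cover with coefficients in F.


nonempty intersections:
  W1={{t2},{t3},{t6},{t1,t2},{t2,t3},{t2,t4},{t2,t6},{t3,t4},{t3,t5},{t4,t6},{t5,t6},{t2,t3,t4},{t2,t4,t6}} W2={{t3},{t4},{t2,t3},{t2,t4},{t3,t4},{t3,t5},{t4,t6},{t2,t3,t4},{t2,t4,t6}} W3={{t1},{t1,t2}} W4={{t4},{t5},{t2,t4},{t3,t4},{t3,t5},{t4,t6},{t5,t6},{t2,t3,t4},{t2,t4,t6}} W5={{t1},{t2},{t1,t2},{t2,t3},{t2,t4},{t2,t6},{t2,t3,t4},{t2,t4,t6}}
  W12={{t3},{t2,t3},{t2,t4},{t3,t4},{t3,t5},{t4,t6},{t2,t3,t4},{t2,t4,t6}} W13={{t1,t2}} W14={{t2,t4},{t3,t4},{t3,t5},{t4,t6},{t5,t6},{t2,t3,t4},{t2,t4,t6}} W15={{t2},{t1,t2},{t2,t3},{t2,t4},{t2,t6},{t2,t3,t4},{t2,t4,t6}} W24={{t4},{t2,t4},{t3,t4},{t3,t5},{t4,t6},{t2,t3,t4},{t2,t4,t6}} W25={{t2,t3},{t2,t4},{t2,t3,t4},{t2,t4,t6}} W35={{t1},{t1,t2}} W45={{t2,t4},{t2,t3,t4},{t2,t4,t6}}
  W124={{t2,t4},{t3,t4},{t3,t5},{t4,t6},{t2,t3,t4},{t2,t4,t6}} W125={{t2,t3},{t2,t4},{t2,t3,t4},{t2,t4,t6}} W135={{t1,t2}} W145={{t2,t4},{t2,t3,t4},{t2,t4,t6}} W245={{t2,t4},{t2,t3,t4},{t2,t4,t6}}
  W1245={{t2,t4},{t2,t3,t4},{t2,t4,t6}}
components per intersection:
  W1: {{t2},{t3},{t6},{t1,t2},{t2,t3},{t2,t4},{t2,t6},{t3,t4},{t3,t5},{t4,t6},{t5,t6},{t2,t3,t4},{t2,t4,t6}}
  W2: {{t3},{t4},{t2,t3},{t2,t4},{t3,t4},{t3,t5},{t4,t6},{t2,t3,t4},{t2,t4,t6}}
  W3: {{t1},{t1,t2}}
  W4: {{t4},{t2,t4},{t3,t4},{t4,t6},{t2,t3,t4},{t2,t4,t6}} {{t5},{t3,t5},{t5,t6}}
  W5: {{t1},{t2},{t1,t2},{t2,t3},{t2,t4},{t2,t6},{t2,t3,t4},{t2,t4,t6}}
  W12: {{t3},{t2,t3},{t2,t4},{t3,t4},{t3,t5},{t4,t6},{t2,t3,t4},{t2,t4,t6}}
  W13: {{t1,t2}}
  W14: {{t2,t4},{t3,t4},{t4,t6},{t2,t3,t4},{t2,t4,t6}} {{t3,t5}} {{t5,t6}}
  W15: {{t2},{t1,t2},{t2,t3},{t2,t4},{t2,t6},{t2,t3,t4},{t2,t4,t6}}
  W24: {{t4},{t2,t4},{t3,t4},{t4,t6},{t2,t3,t4},{t2,t4,t6}} {{t3,t5}}
  W25: {{t2,t3},{t2,t4},{t2,t3,t4},{t2,t4,t6}}
  W35: {{t1},{t1,t2}}
  W45: {{t2,t4},{t2,t3,t4},{t2,t4,t6}}
  W124: {{t2,t4},{t3,t4},{t4,t6},{t2,t3,t4},{t2,t4,t6}} {{t3,t5}}
  W125: {{t2,t3},{t2,t4},{t2,t3,t4},{t2,t4,t6}}
  W135: {{t1,t2}}
  W145: {{t2,t4},{t2,t3,t4},{t2,t4,t6}}
  W245: {{t2,t4},{t2,t3,t4},{t2,t4,t6}}
  W1245: {{t2,t4},{t2,t3,t4},{t2,t4,t6}}
C dims 6,11,6,1; δ0: rk 5, SNF 1^5; δ1: rk 5, SNF 1^5; δ2: rk 1, SNF 1^1
Ȟ^0: (6−5)−0=1 ⇒ Z
Ȟ^1: (11−5)−5=1 ⇒ Z
Ȟ^2: (6−1)−5=0 ⇒ 0

Ȟ^0 ≅ Z; Ȟ^1 ≅ Z; Ȟ^2 ≅ 0


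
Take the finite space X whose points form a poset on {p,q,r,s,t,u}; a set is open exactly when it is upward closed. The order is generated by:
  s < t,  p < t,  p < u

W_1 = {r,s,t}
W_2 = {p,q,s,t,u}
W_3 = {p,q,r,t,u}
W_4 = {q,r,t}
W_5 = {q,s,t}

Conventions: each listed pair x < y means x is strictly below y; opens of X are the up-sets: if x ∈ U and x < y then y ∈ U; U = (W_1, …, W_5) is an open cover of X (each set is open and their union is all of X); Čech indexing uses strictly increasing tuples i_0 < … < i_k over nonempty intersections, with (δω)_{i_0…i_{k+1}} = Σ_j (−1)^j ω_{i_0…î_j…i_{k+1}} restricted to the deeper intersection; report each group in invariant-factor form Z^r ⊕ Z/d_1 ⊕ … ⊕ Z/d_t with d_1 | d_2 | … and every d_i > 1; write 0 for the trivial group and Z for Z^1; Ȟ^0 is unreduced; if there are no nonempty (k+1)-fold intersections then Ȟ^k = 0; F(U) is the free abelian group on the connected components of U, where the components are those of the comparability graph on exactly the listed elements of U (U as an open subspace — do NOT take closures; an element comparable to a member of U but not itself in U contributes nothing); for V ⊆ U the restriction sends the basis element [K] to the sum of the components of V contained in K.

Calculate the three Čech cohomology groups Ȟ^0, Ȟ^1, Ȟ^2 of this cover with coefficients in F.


nonempty intersections:
  W12={s,t} W13={r,t} W14={r,t} W15={s,t} W23={p,q,t,u} W24={q,t} W25={q,s,t} W34={q,r,t} W35={q,t} W45={q,t}
  W123={t} W124={t} W125={s,t} W134={r,t} W135={t} W145={t} W234={q,t} W235={q,t} W245={q,t} W345={q,t}
  W1234={t} W1235={t} W1245={t} W1345={t} W2345={q,t}
  W12345={t}
components per intersection:
  W1: {r} {s,t}
  W2: {p,s,t,u} {q}
  W3: {p,t,u} {q} {r}
  W4: {q} {r} {t}
  W5: {q} {s,t}
  W12: {s,t}
  W13: {r} {t}
  W14: {r} {t}
  W15: {s,t}
  W23: {p,t,u} {q}
  W24: {q} {t}
  W25: {q} {s,t}
  W34: {q} {r} {t}
  W35: {q} {t}
  W45: {q} {t}
  W123: {t}
  W124: {t}
  W125: {s,t}
  W134: {r} {t}
  W135: {t}
  W145: {t}
  W234: {q} {t}
  W235: {q} {t}
  W245: {q} {t}
  W345: {q} {t}
  W1234: {t}
  W1235: {t}
  W1245: {t}
  W1345: {t}
  W2345: {q} {t}
  W12345: {t}
C dims 12,19,15,6; δ0: rk 9, SNF 1^9; δ1: rk 10, SNF 1^10; δ2: rk 5, SNF 1^5
Ȟ^0: (12−9)−0=3 ⇒ Z^3
Ȟ^1: (19−10)−9=0 ⇒ 0
Ȟ^2: (15−5)−10=0 ⇒ 0

Ȟ^0(U;F) ≅ Z^3, Ȟ^1(U;F) ≅ 0 and Ȟ^2(U;F) ≅ 0


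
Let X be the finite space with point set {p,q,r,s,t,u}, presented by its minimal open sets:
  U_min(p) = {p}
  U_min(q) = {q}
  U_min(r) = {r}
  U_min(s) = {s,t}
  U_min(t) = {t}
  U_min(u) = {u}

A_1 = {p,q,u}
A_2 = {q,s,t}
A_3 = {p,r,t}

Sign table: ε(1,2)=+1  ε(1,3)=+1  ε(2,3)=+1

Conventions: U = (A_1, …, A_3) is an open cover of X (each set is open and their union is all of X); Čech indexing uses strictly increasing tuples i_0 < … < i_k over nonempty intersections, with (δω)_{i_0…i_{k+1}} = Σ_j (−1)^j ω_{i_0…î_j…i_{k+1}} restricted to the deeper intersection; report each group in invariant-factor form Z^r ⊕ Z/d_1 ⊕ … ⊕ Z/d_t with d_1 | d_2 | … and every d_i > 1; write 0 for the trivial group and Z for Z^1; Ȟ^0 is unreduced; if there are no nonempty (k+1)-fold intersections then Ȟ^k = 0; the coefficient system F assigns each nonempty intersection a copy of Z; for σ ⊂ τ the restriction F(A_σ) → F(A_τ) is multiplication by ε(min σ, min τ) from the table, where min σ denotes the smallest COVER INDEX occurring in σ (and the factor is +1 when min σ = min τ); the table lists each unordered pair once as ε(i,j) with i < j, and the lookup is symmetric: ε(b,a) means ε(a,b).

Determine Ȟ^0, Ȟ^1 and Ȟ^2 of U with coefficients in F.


Ȟ^0 = Z, Ȟ^1 = Z, Ȟ^2 = 0

nerve of the cover:
  A12={q} A13={p} A23={t}
C dims 3,3; δ0: rk 2, SNF 1^2
Ȟ^0 = (3 − 2) − 0 = 1, so Ȟ^0 ≅ Z
Ȟ^1 = (3 − 0) − 2 = 1, so Ȟ^1 ≅ Z
Ȟ^2 = (0 − 0) − 0 = 0, so Ȟ^2 ≅ 0


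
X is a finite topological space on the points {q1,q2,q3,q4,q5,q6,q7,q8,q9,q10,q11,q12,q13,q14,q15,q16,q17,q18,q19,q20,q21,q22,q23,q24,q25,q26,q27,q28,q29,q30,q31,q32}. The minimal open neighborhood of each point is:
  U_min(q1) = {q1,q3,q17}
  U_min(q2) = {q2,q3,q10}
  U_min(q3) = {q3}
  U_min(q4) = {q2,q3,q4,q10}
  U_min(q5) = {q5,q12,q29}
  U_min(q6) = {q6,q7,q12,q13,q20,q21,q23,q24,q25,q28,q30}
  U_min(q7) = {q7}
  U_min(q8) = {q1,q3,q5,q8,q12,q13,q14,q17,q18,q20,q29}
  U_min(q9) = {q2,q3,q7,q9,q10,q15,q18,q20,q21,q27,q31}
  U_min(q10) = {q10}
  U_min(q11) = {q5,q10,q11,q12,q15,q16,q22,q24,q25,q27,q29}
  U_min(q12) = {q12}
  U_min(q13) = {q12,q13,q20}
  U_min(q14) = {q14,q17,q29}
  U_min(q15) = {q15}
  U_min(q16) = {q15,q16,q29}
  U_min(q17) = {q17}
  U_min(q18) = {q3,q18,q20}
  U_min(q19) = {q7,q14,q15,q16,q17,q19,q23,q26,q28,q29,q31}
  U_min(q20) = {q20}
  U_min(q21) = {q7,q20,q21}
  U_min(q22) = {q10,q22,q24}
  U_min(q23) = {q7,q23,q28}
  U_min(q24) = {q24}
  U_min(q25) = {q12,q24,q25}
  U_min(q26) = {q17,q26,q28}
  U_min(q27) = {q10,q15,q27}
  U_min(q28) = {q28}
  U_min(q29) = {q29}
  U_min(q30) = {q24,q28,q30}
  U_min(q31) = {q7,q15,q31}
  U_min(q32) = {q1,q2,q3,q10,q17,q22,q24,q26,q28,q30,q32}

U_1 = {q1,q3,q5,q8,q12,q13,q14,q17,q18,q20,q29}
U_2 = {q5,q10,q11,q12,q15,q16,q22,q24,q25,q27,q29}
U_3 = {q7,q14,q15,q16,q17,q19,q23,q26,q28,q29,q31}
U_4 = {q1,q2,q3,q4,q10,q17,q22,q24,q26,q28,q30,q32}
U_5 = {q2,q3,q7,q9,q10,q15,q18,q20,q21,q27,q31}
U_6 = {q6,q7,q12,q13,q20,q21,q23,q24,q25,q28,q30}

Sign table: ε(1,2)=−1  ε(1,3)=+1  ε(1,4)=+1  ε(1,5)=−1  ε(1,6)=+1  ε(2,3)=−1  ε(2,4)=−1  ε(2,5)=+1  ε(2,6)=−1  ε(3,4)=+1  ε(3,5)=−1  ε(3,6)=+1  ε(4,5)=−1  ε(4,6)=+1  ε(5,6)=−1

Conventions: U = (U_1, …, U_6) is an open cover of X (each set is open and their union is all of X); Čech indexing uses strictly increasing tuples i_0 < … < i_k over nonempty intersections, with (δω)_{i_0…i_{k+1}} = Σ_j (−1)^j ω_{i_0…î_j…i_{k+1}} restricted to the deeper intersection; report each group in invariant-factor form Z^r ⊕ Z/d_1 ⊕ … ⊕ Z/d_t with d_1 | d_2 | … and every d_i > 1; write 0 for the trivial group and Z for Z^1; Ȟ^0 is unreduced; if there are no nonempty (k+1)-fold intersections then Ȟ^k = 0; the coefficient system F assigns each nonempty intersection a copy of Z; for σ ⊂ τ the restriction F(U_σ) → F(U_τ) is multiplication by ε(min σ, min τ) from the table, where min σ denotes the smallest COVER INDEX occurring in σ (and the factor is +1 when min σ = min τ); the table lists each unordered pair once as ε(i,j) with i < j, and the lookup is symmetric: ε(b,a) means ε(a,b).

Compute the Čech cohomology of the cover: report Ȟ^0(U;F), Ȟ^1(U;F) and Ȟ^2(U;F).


nerve of the cover:
  U12={q5,q12,q29} U13={q14,q17,q29} U14={q1,q3,q17} U15={q3,q18,q20} U16={q12,q13,q20} U23={q15,q16,q29} U24={q10,q22,q24} U25={q10,q15,q27} U26={q12,q24,q25} U34={q17,q26,q28} U35={q7,q15,q31} U36={q7,q23,q28} U45={q2,q3,q10} U46={q24,q28,q30} U56={q7,q20,q21}
  U123={q29} U126={q12} U134={q17} U145={q3} U156={q20} U235={q15} U245={q10} U246={q24} U346={q28} U356={q7}
C dims 6,15,10; δ0: rk 5, SNF 1^5; δ1: rk 10, SNF 1^9·2
Ȟ^0 = (6 − 5) − 0 = 1, so Ȟ^0 ≅ Z
Ȟ^1 = (15 − 10) − 5 = 0, so Ȟ^1 ≅ 0
Ȟ^2 = (10 − 0) − 10 = 0 plus torsion [2], so Ȟ^2 ≅ Z/2

Ȟ^0 = Z,  Ȟ^1 = 0,  Ȟ^2 = Z/2
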